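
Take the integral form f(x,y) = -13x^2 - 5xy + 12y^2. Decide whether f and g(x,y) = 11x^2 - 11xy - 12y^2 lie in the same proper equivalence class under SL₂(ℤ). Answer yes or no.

D₁ = 649, D₂ = 649
river cycle of f (length 34): (12, 5, -13), (-13, 21, 4), (4, 19, -18), (-18, 17, 5), (5, 23, -6), (-6, 25, 1), (1, 25, -6), (-6, 23, 5), (5, 17, -18), (-18, 19, 4), … (24 more)
river cycle of g (length 34): (-12, 11, 11), (11, 11, -12), (-12, 13, 10), (10, 7, -15), (-15, 23, 2), (2, 25, -3), (-3, 23, 10), (10, 17, -9), (-9, 19, 8), (8, 13, -15), … (24 more)
cycles differ ⇒ inequivalent

no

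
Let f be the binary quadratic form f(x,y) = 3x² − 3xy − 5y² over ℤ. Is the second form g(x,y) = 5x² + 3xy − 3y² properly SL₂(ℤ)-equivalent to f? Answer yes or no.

D₁ = 69, D₂ = 69
river cycle of f (length 4): (-5, 3, 3), (3, 3, -5), (-5, 7, 1), (1, 7, -5)
river cycle of g (length 4): (-3, 3, 5), (5, 7, -1), (-1, 7, 5), (5, 3, -3)
cycles differ ⇒ inequivalent

no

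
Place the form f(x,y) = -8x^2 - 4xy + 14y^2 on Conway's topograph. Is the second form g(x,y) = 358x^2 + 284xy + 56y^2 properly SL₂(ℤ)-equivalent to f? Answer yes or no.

D₁ = 464, D₂ = 464
river cycle of f (length 10): (-8, 12, 10), (10, 8, -10), (-10, 12, 8), (8, 20, -2), (-2, 20, 8), (8, 12, -10), (-10, 8, 10), (10, 12, -8), (-8, 20, 2), (2, 20, -8)
river cycle of g (length 10): (10, 8, -10), (-10, 12, 8), (8, 20, -2), (-2, 20, 8), (8, 12, -10), (-10, 8, 10), (10, 12, -8), (-8, 20, 2), (2, 20, -8), (-8, 12, 10)
cycles coincide ⇒ equivalent

yes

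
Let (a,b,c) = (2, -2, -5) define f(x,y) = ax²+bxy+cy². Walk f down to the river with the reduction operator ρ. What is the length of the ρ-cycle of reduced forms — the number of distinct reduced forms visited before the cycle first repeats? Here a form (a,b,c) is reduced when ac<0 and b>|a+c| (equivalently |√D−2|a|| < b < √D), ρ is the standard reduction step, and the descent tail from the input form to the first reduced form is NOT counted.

D = 44, ⌊√D⌋ = 6
descent: ρ → (-5,2,2)
descent: ρ → (2,6,-1)  [lands on river]
river: ρ → (-1,6,2)
ρ-cycle length = 2 (tail of 2 descent steps not counted)

2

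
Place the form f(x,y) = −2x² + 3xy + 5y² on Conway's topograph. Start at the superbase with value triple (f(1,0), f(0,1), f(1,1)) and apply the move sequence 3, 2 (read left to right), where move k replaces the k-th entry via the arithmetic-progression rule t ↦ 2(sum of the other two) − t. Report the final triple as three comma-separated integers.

start (-2,5,6) = (f(1,0),f(0,1),f(1,1))
replace slot 3: 2·((-2)+5) − 6 = 0 → (-2,5,0)
replace slot 2: 2·((-2)+0) − 5 = -9 → (-2,-9,0)

-2,-9,0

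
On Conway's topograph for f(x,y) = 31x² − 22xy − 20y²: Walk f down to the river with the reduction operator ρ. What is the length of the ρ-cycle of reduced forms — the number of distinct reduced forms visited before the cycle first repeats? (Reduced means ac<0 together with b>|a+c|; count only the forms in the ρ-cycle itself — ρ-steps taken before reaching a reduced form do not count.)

D = 2964, ⌊√D⌋ = 54
descent: ρ → (-20,22,31)  [lands on river]
river: ρ → (31,40,-11)
river: ρ → (-11,48,15)
river: ρ → (15,42,-20)
river: ρ → (-20,38,19)
river: ρ → (19,38,-20)
river: ρ → (-20,42,15)
river: ρ → (15,48,-11)
river: ρ → (-11,40,31)
river: ρ → (31,22,-20)
river: ρ → (-20,18,33)
river: ρ → (33,48,-5)
river: ρ → (-5,52,13)
river: ρ → (13,52,-5)
river: ρ → (-5,48,33)
river: ρ → (33,18,-20)
ρ-cycle length = 16 (tail of 1 descent step not counted)

16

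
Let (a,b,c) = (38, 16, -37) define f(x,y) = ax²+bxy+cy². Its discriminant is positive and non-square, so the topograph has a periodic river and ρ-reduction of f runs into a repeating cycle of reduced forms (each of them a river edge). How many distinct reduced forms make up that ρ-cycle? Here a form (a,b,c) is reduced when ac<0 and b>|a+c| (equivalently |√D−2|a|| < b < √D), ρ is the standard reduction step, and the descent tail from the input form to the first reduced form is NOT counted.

D = 5880, ⌊√D⌋ = 76
river: ρ → (-37,58,17)
river: ρ → (17,44,-58)
river: ρ → (-58,72,3)
river: ρ → (3,72,-58)
river: ρ → (-58,44,17)
river: ρ → (17,58,-37)
river: ρ → (-37,16,38)
river: ρ → (38,60,-15)
river: ρ → (-15,60,38)
river: ρ → (38,16,-37)
ρ-cycle length = 10 (tail of 0 descent steps not counted)

10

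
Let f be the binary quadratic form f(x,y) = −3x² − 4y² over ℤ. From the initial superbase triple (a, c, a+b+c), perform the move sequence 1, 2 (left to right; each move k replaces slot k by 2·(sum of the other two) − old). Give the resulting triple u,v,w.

start (-3,-4,-7) = (f(1,0),f(0,1),f(1,1))
replace slot 1: 2·((-4)+(-7)) − (-3) = -19 → (-19,-4,-7)
replace slot 2: 2·((-19)+(-7)) − (-4) = -48 → (-19,-48,-7)

-19,-48,-7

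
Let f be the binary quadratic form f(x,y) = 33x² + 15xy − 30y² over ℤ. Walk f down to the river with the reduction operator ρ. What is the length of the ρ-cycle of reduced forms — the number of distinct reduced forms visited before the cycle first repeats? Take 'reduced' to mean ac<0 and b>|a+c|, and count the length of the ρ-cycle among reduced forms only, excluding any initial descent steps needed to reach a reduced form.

D = 4185, ⌊√D⌋ = 64
river: ρ → (-30,45,18)
river: ρ → (18,63,-3)
river: ρ → (-3,63,18)
river: ρ → (18,45,-30)
river: ρ → (-30,15,33)
river: ρ → (33,51,-12)
river: ρ → (-12,45,45)
river: ρ → (45,45,-12)
river: ρ → (-12,51,33)
river: ρ → (33,15,-30)
ρ-cycle length = 10 (tail of 0 descent steps not counted)

10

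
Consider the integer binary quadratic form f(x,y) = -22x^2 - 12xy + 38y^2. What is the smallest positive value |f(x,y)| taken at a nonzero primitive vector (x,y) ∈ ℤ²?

descent: ρ → (38,12,-22)
descent: ρ → (-22,32,28)  [lands on river]
river: ρ → (28,24,-26)
river: ρ → (-26,28,26)
river: ρ → (26,24,-28)
river: ρ → (-28,32,22)
river: ρ → (22,56,-4)
river: ρ → (-4,56,22)
river: ρ → (22,32,-28)
river: ρ → (-28,24,26)
river: ρ → (26,28,-26)
river: ρ → (-26,24,28)
river: ρ → (28,32,-22)
river: ρ → (-22,56,4)
river: ρ → (4,56,-22)
closes: descent 2, river 14
min |a| on river = 4

4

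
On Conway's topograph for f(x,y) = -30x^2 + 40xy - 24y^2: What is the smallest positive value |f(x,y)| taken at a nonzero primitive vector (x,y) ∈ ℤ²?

translate: b→20 (≡-40 mod 60), so (30,-40,24)→(30,20,14)
flip: (30,20,14)→(14,-20,30)
translate: b→8 (≡-20 mod 28), so (14,-20,30)→(14,8,24)
reduced (well bottom): (14,8,24) with a≤c, −a<b≤a
well minimum |f| = |-14| = 14 (negative-definite)

14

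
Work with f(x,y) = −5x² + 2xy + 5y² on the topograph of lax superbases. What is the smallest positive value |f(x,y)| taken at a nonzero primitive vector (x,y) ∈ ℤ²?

river: ρ → (5,8,-2)
river: ρ → (-2,8,5)
river: ρ → (5,2,-5)
river: ρ → (-5,8,2)
river: ρ → (2,8,-5)
river: ρ → (-5,2,5)
closes: descent 0, river 6
min |a| on river = 2

2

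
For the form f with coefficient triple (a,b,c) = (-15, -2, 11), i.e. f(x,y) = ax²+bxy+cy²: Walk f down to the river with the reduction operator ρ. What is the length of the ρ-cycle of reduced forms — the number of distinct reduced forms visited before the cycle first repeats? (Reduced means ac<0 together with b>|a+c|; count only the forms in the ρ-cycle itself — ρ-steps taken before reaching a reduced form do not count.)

D = 664, ⌊√D⌋ = 25
descent: ρ → (11,24,-2)  [lands on river]
river: ρ → (-2,24,11)
river: ρ → (11,20,-6)
river: ρ → (-6,16,17)
river: ρ → (17,18,-5)
river: ρ → (-5,22,9)
river: ρ → (9,14,-13)
river: ρ → (-13,12,10)
river: ρ → (10,8,-15)
river: ρ → (-15,22,3)
river: ρ → (3,20,-22)
river: ρ → (-22,24,1)
river: ρ → (1,24,-22)
river: ρ → (-22,20,3)
river: ρ → (3,22,-15)
river: ρ → (-15,8,10)
river: ρ → (10,12,-13)
river: ρ → (-13,14,9)
river: ρ → (9,22,-5)
river: ρ → (-5,18,17)
river: ρ → (17,16,-6)
river: ρ → (-6,20,11)
ρ-cycle length = 22 (tail of 1 descent step not counted)

22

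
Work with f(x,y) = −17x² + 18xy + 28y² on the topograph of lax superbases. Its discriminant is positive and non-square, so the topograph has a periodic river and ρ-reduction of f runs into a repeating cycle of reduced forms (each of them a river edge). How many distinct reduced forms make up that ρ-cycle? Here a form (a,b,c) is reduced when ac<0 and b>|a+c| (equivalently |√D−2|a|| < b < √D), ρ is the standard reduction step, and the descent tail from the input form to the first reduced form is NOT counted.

D = 2228, ⌊√D⌋ = 47
river: ρ → (28,38,-7)
river: ρ → (-7,46,4)
river: ρ → (4,42,-29)
river: ρ → (-29,16,17)
river: ρ → (17,18,-28)
river: ρ → (-28,38,7)
river: ρ → (7,46,-4)
river: ρ → (-4,42,29)
river: ρ → (29,16,-17)
river: ρ → (-17,18,28)
ρ-cycle length = 10 (tail of 0 descent steps not counted)

10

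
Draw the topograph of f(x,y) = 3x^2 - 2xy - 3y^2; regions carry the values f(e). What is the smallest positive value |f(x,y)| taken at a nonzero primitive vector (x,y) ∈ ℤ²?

descent: ρ → (-3,2,3)  [lands on river]
river: ρ → (3,4,-2)
river: ρ → (-2,4,3)
river: ρ → (3,2,-3)
river: ρ → (-3,4,2)
river: ρ → (2,4,-3)
closes: descent 1, river 6
min |a| on river = 2

2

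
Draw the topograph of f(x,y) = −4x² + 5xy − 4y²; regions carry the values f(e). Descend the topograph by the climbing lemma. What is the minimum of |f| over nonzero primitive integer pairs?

translate: b→3 (≡-5 mod 8), so (4,-5,4)→(4,3,3)
flip: (4,3,3)→(3,-3,4)
translate: b→3 (≡-3 mod 6), so (3,-3,4)→(3,3,4)
reduced (well bottom): (3,3,4) with a≤c, −a<b≤a
well minimum |f| = |-3| = 3 (negative-definite)

3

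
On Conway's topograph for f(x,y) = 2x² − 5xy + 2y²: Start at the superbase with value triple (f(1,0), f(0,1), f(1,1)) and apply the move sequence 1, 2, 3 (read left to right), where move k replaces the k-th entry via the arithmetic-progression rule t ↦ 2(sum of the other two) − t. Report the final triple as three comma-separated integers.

start (2,2,-1) = (f(1,0),f(0,1),f(1,1))
replace slot 1: 2·(2+(-1)) − 2 = 0 → (0,2,-1)
replace slot 2: 2·(0+(-1)) − 2 = -4 → (0,-4,-1)
replace slot 3: 2·(0+(-4)) − (-1) = -7 → (0,-4,-7)

0,-4,-7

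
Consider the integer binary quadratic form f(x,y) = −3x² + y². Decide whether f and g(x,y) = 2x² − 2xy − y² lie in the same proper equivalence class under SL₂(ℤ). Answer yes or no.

D₁ = 12, D₂ = 12
river cycle of f (length 2): (1, 2, -2), (-2, 2, 1)
river cycle of g (length 2): (-1, 2, 2), (2, 2, -1)
cycles differ ⇒ inequivalent

no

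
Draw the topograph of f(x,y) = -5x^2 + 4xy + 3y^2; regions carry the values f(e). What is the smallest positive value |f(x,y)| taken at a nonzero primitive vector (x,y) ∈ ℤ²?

river: ρ → (3,8,-1)
river: ρ → (-1,8,3)
river: ρ → (3,4,-5)
river: ρ → (-5,6,2)
river: ρ → (2,6,-5)
river: ρ → (-5,4,3)
closes: descent 0, river 6
min |a| on river = 1

1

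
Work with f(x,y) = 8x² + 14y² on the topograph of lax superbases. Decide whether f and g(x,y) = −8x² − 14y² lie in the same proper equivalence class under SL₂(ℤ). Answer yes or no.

D₁ = -448, D₂ = -448
f: reduced (well bottom): (8,0,14) with a≤c, −a<b≤a
g is negative-definite; reduce −g:
−g: reduced (well bottom): (8,0,14) with a≤c, −a<b≤a
flip sign back: reduced form of g is (-8,0,-14)
reduced forms (8, 0, 14) vs (-8, 0, -14) ⇒ inequivalent

no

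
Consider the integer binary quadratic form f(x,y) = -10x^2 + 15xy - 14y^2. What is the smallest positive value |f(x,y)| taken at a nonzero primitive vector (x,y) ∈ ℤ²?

translate: b→5 (≡-15 mod 20), so (10,-15,14)→(10,5,9)
flip: (10,5,9)→(9,-5,10)
reduced (well bottom): (9,-5,10) with a≤c, −a<b≤a
well minimum |f| = |-9| = 9 (negative-definite)

9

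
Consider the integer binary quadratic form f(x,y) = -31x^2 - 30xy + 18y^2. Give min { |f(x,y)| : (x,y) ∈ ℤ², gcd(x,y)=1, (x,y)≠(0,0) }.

descent: ρ → (18,30,-31)  [lands on river]
river: ρ → (-31,32,17)
river: ρ → (17,36,-27)
river: ρ → (-27,18,26)
river: ρ → (26,34,-19)
river: ρ → (-19,42,18)
closes: descent 1, river 6
min |a| on river = 17

17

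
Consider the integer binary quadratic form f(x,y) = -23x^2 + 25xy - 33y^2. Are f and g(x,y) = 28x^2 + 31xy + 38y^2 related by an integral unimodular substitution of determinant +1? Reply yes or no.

D₁ = -2411, D₂ = -3295
discriminants differ ⇒ not SL₂(ℤ)-equivalent

no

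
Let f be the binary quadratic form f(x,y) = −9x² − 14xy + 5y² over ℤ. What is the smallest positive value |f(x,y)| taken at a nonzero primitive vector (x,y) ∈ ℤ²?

descent: ρ → (5,14,-9)  [lands on river]
river: ρ → (-9,4,10)
river: ρ → (10,16,-3)
river: ρ → (-3,14,15)
river: ρ → (15,16,-2)
river: ρ → (-2,16,15)
river: ρ → (15,14,-3)
river: ρ → (-3,16,10)
river: ρ → (10,4,-9)
river: ρ → (-9,14,5)
river: ρ → (5,16,-6)
river: ρ → (-6,8,13)
river: ρ → (13,18,-1)
river: ρ → (-1,18,13)
river: ρ → (13,8,-6)
river: ρ → (-6,16,5)
closes: descent 1, river 16
min |a| on river = 1

1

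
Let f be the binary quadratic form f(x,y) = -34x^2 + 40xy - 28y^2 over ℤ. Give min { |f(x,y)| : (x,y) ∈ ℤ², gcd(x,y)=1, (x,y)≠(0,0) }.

translate: b→28 (≡-40 mod 68), so (34,-40,28)→(34,28,22)
flip: (34,28,22)→(22,-28,34)
translate: b→16 (≡-28 mod 44), so (22,-28,34)→(22,16,28)
reduced (well bottom): (22,16,28) with a≤c, −a<b≤a
well minimum |f| = |-22| = 22 (negative-definite)

22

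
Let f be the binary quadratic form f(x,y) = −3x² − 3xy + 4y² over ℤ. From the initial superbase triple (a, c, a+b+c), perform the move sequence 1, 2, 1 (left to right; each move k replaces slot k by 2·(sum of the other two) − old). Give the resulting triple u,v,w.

start (-3,4,-2) = (f(1,0),f(0,1),f(1,1))
replace slot 1: 2·(4+(-2)) − (-3) = 7 → (7,4,-2)
replace slot 2: 2·(7+(-2)) − 4 = 6 → (7,6,-2)
replace slot 1: 2·(6+(-2)) − 7 = 1 → (1,6,-2)

1,6,-2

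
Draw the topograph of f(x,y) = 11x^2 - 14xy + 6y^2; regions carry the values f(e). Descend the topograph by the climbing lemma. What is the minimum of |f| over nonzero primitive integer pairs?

translate: b→8 (≡-14 mod 22), so (11,-14,6)→(11,8,3)
flip: (11,8,3)→(3,-8,11)
translate: b→-2 (≡-8 mod 6), so (3,-8,11)→(3,-2,6)
reduced (well bottom): (3,-2,6) with a≤c, −a<b≤a
well minimum = a = 3

3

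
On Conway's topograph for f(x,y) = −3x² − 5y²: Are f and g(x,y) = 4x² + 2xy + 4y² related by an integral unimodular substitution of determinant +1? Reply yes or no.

D₁ = -60, D₂ = -60
f is negative-definite; reduce −f:
−f: reduced (well bottom): (3,0,5) with a≤c, −a<b≤a
flip sign back: reduced form of f is (-3,0,-5)
g: reduced (well bottom): (4,2,4) with a≤c, −a<b≤a
reduced forms (-3, 0, -5) vs (4, 2, 4) ⇒ inequivalent

no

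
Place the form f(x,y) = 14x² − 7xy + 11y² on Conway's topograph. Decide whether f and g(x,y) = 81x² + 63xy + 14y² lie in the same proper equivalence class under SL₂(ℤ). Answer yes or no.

D₁ = -567, D₂ = -567
f: flip: (14,-7,11)→(11,7,14)
f: reduced (well bottom): (11,7,14) with a≤c, −a<b≤a
g: flip: (81,63,14)→(14,-63,81)
g: translate: b→-7 (≡-63 mod 28), so (14,-63,81)→(14,-7,11)
g: flip: (14,-7,11)→(11,7,14)
g: reduced (well bottom): (11,7,14) with a≤c, −a<b≤a
reduced forms (11, 7, 14) vs (11, 7, 14) ⇒ equivalent

yes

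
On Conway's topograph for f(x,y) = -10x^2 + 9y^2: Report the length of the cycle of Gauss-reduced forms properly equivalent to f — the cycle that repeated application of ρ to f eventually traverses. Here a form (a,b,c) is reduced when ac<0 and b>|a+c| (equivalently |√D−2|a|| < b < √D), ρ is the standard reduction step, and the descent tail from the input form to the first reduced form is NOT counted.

D = 360, ⌊√D⌋ = 18
descent: ρ → (9,18,-1)  [lands on river]
river: ρ → (-1,18,9)
ρ-cycle length = 2 (tail of 1 descent step not counted)

2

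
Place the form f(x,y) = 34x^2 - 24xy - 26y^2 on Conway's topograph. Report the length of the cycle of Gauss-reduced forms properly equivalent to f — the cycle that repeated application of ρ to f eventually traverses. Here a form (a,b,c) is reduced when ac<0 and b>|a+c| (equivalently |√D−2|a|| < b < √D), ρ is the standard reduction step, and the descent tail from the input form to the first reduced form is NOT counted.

D = 4112, ⌊√D⌋ = 64
descent: ρ → (-26,24,34)  [lands on river]
river: ρ → (34,44,-16)
river: ρ → (-16,52,22)
river: ρ → (22,36,-32)
river: ρ → (-32,28,26)
river: ρ → (26,24,-34)
river: ρ → (-34,44,16)
river: ρ → (16,52,-22)
river: ρ → (-22,36,32)
river: ρ → (32,28,-26)
ρ-cycle length = 10 (tail of 1 descent step not counted)

10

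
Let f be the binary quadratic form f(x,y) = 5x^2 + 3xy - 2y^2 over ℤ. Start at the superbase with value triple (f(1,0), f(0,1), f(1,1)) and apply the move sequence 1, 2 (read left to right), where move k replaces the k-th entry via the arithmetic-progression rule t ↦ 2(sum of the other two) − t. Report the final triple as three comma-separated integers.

start (5,-2,6) = (f(1,0),f(0,1),f(1,1))
replace slot 1: 2·((-2)+6) − 5 = 3 → (3,-2,6)
replace slot 2: 2·(3+6) − (-2) = 20 → (3,20,6)

3,20,6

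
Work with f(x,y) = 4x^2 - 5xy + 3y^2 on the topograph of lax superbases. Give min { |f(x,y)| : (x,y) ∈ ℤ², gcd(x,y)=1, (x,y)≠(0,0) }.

translate: b→3 (≡-5 mod 8), so (4,-5,3)→(4,3,2)
flip: (4,3,2)→(2,-3,4)
translate: b→1 (≡-3 mod 4), so (2,-3,4)→(2,1,3)
reduced (well bottom): (2,1,3) with a≤c, −a<b≤a
well minimum = a = 2

2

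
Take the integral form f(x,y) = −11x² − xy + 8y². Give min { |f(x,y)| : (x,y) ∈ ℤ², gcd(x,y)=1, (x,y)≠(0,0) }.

descent: ρ → (8,17,-2)  [lands on river]
river: ρ → (-2,15,16)
river: ρ → (16,17,-1)
river: ρ → (-1,17,16)
river: ρ → (16,15,-2)
river: ρ → (-2,17,8)
river: ρ → (8,15,-4)
river: ρ → (-4,17,4)
river: ρ → (4,15,-8)
river: ρ → (-8,17,2)
river: ρ → (2,15,-16)
river: ρ → (-16,17,1)
river: ρ → (1,17,-16)
river: ρ → (-16,15,2)
river: ρ → (2,17,-8)
river: ρ → (-8,15,4)
river: ρ → (4,17,-4)
river: ρ → (-4,15,8)
closes: descent 1, river 18
min |a| on river = 1

1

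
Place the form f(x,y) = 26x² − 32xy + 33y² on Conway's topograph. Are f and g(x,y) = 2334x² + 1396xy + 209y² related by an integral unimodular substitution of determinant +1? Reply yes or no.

D₁ = -2408, D₂ = -2408
f: translate: b→20 (≡-32 mod 52), so (26,-32,33)→(26,20,27)
f: reduced (well bottom): (26,20,27) with a≤c, −a<b≤a
g: flip: (2334,1396,209)→(209,-1396,2334)
g: translate: b→-142 (≡-1396 mod 418), so (209,-1396,2334)→(209,-142,27)
g: flip: (209,-142,27)→(27,142,209)
g: translate: b→-20 (≡142 mod 54), so (27,142,209)→(27,-20,26)
g: flip: (27,-20,26)→(26,20,27)
g: reduced (well bottom): (26,20,27) with a≤c, −a<b≤a
reduced forms (26, 20, 27) vs (26, 20, 27) ⇒ equivalent

yes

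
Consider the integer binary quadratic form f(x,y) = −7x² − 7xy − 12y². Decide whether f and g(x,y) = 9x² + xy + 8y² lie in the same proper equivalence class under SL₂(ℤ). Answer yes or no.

D₁ = -287, D₂ = -287
f is negative-definite; reduce −f:
−f: reduced (well bottom): (7,7,12) with a≤c, −a<b≤a
flip sign back: reduced form of f is (-7,-7,-12)
g: flip: (9,1,8)→(8,-1,9)
g: reduced (well bottom): (8,-1,9) with a≤c, −a<b≤a
reduced forms (-7, -7, -12) vs (8, -1, 9) ⇒ inequivalent

no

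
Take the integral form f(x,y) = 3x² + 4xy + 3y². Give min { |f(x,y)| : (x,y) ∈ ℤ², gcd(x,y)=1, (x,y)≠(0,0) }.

translate: b→-2 (≡4 mod 6), so (3,4,3)→(3,-2,2)
flip: (3,-2,2)→(2,2,3)
reduced (well bottom): (2,2,3) with a≤c, −a<b≤a
well minimum = a = 2

2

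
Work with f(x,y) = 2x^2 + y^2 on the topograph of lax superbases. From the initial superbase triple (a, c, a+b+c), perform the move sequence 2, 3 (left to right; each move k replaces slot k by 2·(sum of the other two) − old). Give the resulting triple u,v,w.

start (2,1,3) = (f(1,0),f(0,1),f(1,1))
replace slot 2: 2·(2+3) − 1 = 9 → (2,9,3)
replace slot 3: 2·(2+9) − 3 = 19 → (2,9,19)

2,9,19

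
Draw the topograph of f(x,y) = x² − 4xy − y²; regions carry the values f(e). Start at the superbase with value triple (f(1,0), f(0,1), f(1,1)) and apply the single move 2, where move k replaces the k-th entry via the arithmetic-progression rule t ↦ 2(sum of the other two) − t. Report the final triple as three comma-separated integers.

start (1,-1,-4) = (f(1,0),f(0,1),f(1,1))
replace slot 2: 2·(1+(-4)) − (-1) = -5 → (1,-5,-4)

1,-5,-4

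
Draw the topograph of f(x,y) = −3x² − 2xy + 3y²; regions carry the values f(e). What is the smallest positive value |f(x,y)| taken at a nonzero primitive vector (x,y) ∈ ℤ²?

descent: ρ → (3,2,-3)  [lands on river]
river: ρ → (-3,4,2)
river: ρ → (2,4,-3)
river: ρ → (-3,2,3)
river: ρ → (3,4,-2)
river: ρ → (-2,4,3)
closes: descent 1, river 6
min |a| on river = 2

2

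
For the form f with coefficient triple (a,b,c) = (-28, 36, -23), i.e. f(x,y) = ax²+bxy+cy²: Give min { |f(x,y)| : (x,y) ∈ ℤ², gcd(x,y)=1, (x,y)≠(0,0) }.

translate: b→20 (≡-36 mod 56), so (28,-36,23)→(28,20,15)
flip: (28,20,15)→(15,-20,28)
translate: b→10 (≡-20 mod 30), so (15,-20,28)→(15,10,23)
reduced (well bottom): (15,10,23) with a≤c, −a<b≤a
well minimum |f| = |-15| = 15 (negative-definite)

15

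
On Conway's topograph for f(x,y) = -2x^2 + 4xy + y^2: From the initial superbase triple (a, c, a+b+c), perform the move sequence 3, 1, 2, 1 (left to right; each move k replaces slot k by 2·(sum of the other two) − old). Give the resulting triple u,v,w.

start (-2,1,3) = (f(1,0),f(0,1),f(1,1))
replace slot 3: 2·((-2)+1) − 3 = -5 → (-2,1,-5)
replace slot 1: 2·(1+(-5)) − (-2) = -6 → (-6,1,-5)
replace slot 2: 2·((-6)+(-5)) − 1 = -23 → (-6,-23,-5)
replace slot 1: 2·((-23)+(-5)) − (-6) = -50 → (-50,-23,-5)

-50,-23,-5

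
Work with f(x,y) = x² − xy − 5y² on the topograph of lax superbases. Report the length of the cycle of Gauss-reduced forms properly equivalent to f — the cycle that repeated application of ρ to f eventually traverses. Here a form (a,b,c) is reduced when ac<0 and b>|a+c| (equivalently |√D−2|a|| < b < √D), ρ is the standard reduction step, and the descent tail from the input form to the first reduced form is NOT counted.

D = 21, ⌊√D⌋ = 4
descent: ρ → (-5,1,1)
descent: ρ → (1,3,-3)  [lands on river]
river: ρ → (-3,3,1)
ρ-cycle length = 2 (tail of 2 descent steps not counted)

2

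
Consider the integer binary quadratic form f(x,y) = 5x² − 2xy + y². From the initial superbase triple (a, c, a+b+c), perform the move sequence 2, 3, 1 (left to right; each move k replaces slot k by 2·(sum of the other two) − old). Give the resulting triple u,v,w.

start (5,1,4) = (f(1,0),f(0,1),f(1,1))
replace slot 2: 2·(5+4) − 1 = 17 → (5,17,4)
replace slot 3: 2·(5+17) − 4 = 40 → (5,17,40)
replace slot 1: 2·(17+40) − 5 = 109 → (109,17,40)

109,17,40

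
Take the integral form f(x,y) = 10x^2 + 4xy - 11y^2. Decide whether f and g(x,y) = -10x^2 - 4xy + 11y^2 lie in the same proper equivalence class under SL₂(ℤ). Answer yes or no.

D₁ = 456, D₂ = 456
river cycle of f (length 10): (-11, 18, 3), (3, 18, -11), (-11, 4, 10), (10, 16, -5), (-5, 14, 13), (13, 12, -6), (-6, 12, 13), (13, 14, -5), (-5, 16, 10), (10, 4, -11)
river cycle of g (length 10): (11, 4, -10), (-10, 16, 5), (5, 14, -13), (-13, 12, 6), (6, 12, -13), (-13, 14, 5), (5, 16, -10), (-10, 4, 11), (11, 18, -3), (-3, 18, 11)
cycles differ ⇒ inequivalent

no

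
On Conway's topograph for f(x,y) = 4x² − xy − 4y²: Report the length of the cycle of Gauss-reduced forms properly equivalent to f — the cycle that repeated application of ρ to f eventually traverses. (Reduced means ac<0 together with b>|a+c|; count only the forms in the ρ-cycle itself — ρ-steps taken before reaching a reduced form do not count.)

D = 65, ⌊√D⌋ = 8
descent: ρ → (-4,1,4)  [lands on river]
river: ρ → (4,7,-1)
river: ρ → (-1,7,4)
river: ρ → (4,1,-4)
river: ρ → (-4,7,1)
river: ρ → (1,7,-4)
ρ-cycle length = 6 (tail of 1 descent step not counted)

6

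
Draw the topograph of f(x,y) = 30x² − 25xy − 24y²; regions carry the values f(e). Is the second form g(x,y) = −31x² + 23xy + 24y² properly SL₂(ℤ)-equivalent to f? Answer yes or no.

D₁ = 3505, D₂ = 3505
river cycle of f (length 32): (-24, 25, 30), (30, 35, -19), (-19, 41, 24), (24, 55, -5), (-5, 55, 24), (24, 41, -19), (-19, 35, 30), (30, 25, -24), (-24, 23, 31), (31, 39, -16), … (22 more)
river cycle of g (length 32): (24, 25, -30), (-30, 35, 19), (19, 41, -24), (-24, 55, 5), (5, 55, -24), (-24, 41, 19), (19, 35, -30), (-30, 25, 24), (24, 23, -31), (-31, 39, 16), … (22 more)
cycles differ ⇒ inequivalent

no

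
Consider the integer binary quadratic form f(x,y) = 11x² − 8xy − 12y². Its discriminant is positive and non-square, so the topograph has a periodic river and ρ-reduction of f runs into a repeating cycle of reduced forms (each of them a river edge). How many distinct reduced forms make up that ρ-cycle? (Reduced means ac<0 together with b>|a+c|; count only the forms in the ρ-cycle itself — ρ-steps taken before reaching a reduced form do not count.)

D = 592, ⌊√D⌋ = 24
descent: ρ → (-12,8,11)  [lands on river]
river: ρ → (11,14,-9)
river: ρ → (-9,22,3)
river: ρ → (3,20,-16)
river: ρ → (-16,12,7)
river: ρ → (7,16,-12)
ρ-cycle length = 6 (tail of 1 descent step not counted)

6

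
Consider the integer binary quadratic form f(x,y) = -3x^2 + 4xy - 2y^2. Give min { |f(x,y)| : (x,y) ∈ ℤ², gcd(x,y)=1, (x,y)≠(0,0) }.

translate: b→2 (≡-4 mod 6), so (3,-4,2)→(3,2,1)
flip: (3,2,1)→(1,-2,3)
translate: b→0 (≡-2 mod 2), so (1,-2,3)→(1,0,2)
reduced (well bottom): (1,0,2) with a≤c, −a<b≤a
well minimum |f| = |-1| = 1 (negative-definite)

1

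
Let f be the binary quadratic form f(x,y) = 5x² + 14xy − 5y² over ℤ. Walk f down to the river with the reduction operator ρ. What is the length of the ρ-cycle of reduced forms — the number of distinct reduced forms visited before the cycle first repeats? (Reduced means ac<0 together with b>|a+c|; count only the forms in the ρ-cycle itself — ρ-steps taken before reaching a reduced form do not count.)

D = 296, ⌊√D⌋ = 17
river: ρ → (-5,16,2)
river: ρ → (2,16,-5)
river: ρ → (-5,14,5)
river: ρ → (5,16,-2)
river: ρ → (-2,16,5)
river: ρ → (5,14,-5)
ρ-cycle length = 6 (tail of 0 descent steps not counted)

6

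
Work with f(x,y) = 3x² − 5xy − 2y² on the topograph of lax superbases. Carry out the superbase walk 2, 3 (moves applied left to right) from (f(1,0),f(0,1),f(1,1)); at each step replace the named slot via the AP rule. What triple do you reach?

start (3,-2,-4) = (f(1,0),f(0,1),f(1,1))
replace slot 2: 2·(3+(-4)) − (-2) = 0 → (3,0,-4)
replace slot 3: 2·(3+0) − (-4) = 10 → (3,0,10)

3,0,10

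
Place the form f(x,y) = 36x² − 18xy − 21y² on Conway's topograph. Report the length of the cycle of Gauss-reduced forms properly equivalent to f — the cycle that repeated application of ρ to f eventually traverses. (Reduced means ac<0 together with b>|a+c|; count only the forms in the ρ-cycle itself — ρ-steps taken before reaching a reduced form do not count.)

D = 3348, ⌊√D⌋ = 57
descent: ρ → (-21,18,36)  [lands on river]
river: ρ → (36,54,-3)
river: ρ → (-3,54,36)
river: ρ → (36,18,-21)
river: ρ → (-21,24,33)
river: ρ → (33,42,-12)
river: ρ → (-12,54,9)
river: ρ → (9,54,-12)
river: ρ → (-12,42,33)
river: ρ → (33,24,-21)
ρ-cycle length = 10 (tail of 1 descent step not counted)

10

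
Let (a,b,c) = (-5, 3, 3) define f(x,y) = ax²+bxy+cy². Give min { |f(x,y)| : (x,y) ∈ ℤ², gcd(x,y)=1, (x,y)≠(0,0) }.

river: ρ → (3,3,-5)
river: ρ → (-5,7,1)
river: ρ → (1,7,-5)
river: ρ → (-5,3,3)
closes: descent 0, river 4
min |a| on river = 1

1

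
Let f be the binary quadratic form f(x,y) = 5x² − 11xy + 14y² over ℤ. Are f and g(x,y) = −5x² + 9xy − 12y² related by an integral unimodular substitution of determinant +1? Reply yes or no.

D₁ = -159, D₂ = -159
f: translate: b→-1 (≡-11 mod 10), so (5,-11,14)→(5,-1,8)
f: reduced (well bottom): (5,-1,8) with a≤c, −a<b≤a
g is negative-definite; reduce −g:
−g: translate: b→1 (≡-9 mod 10), so (5,-9,12)→(5,1,8)
−g: reduced (well bottom): (5,1,8) with a≤c, −a<b≤a
flip sign back: reduced form of g is (-5,-1,-8)
reduced forms (5, -1, 8) vs (-5, -1, -8) ⇒ inequivalent

no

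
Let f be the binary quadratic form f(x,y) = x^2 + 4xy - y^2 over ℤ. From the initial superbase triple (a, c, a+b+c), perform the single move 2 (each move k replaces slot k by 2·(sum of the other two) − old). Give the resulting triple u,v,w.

start (1,-1,4) = (f(1,0),f(0,1),f(1,1))
replace slot 2: 2·(1+4) − (-1) = 11 → (1,11,4)

1,11,4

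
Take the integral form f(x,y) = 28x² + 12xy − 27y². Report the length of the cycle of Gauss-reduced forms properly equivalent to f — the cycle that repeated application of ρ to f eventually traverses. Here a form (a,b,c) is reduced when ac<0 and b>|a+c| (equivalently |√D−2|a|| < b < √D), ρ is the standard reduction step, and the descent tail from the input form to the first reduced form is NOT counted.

D = 3168, ⌊√D⌋ = 56
river: ρ → (-27,42,13)
river: ρ → (13,36,-36)
river: ρ → (-36,36,13)
river: ρ → (13,42,-27)
river: ρ → (-27,12,28)
river: ρ → (28,44,-11)
river: ρ → (-11,44,28)
river: ρ → (28,12,-27)
ρ-cycle length = 8 (tail of 0 descent steps not counted)

8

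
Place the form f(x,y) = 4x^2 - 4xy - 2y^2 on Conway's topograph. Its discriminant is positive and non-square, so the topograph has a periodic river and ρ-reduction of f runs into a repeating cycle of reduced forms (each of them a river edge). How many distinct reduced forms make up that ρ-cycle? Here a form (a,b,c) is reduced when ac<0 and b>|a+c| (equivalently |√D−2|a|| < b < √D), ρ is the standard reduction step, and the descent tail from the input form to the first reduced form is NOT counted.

D = 48, ⌊√D⌋ = 6
descent: ρ → (-2,4,4)  [lands on river]
river: ρ → (4,4,-2)
ρ-cycle length = 2 (tail of 1 descent step not counted)

2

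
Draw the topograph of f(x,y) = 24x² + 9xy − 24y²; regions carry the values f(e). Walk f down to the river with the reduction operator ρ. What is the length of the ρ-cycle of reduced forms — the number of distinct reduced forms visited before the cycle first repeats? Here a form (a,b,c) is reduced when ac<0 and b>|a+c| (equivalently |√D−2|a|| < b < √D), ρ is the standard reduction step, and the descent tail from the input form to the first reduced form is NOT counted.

D = 2385, ⌊√D⌋ = 48
river: ρ → (-24,39,9)
river: ρ → (9,33,-36)
river: ρ → (-36,39,6)
river: ρ → (6,45,-15)
river: ρ → (-15,45,6)
river: ρ → (6,39,-36)
river: ρ → (-36,33,9)
river: ρ → (9,39,-24)
river: ρ → (-24,9,24)
river: ρ → (24,39,-9)
river: ρ → (-9,33,36)
river: ρ → (36,39,-6)
river: ρ → (-6,45,15)
river: ρ → (15,45,-6)
river: ρ → (-6,39,36)
river: ρ → (36,33,-9)
river: ρ → (-9,39,24)
river: ρ → (24,9,-24)
ρ-cycle length = 18 (tail of 0 descent steps not counted)

18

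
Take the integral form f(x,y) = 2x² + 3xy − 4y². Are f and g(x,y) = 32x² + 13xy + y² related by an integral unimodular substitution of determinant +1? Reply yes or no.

D₁ = 41, D₂ = 41
river cycle of f (length 10): (-4, 5, 1), (1, 5, -4), (-4, 3, 2), (2, 5, -2), (-2, 3, 4), (4, 5, -1), (-1, 5, 4), (4, 3, -2), (-2, 5, 2), (2, 3, -4)
river cycle of g (length 10): (1, 5, -4), (-4, 3, 2), (2, 5, -2), (-2, 3, 4), (4, 5, -1), (-1, 5, 4), (4, 3, -2), (-2, 5, 2), (2, 3, -4), (-4, 5, 1)
cycles coincide ⇒ equivalent

yes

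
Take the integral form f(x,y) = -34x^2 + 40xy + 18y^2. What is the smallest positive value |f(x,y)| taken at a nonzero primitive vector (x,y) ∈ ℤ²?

river: ρ → (18,32,-42)
river: ρ → (-42,52,8)
river: ρ → (8,60,-14)
river: ρ → (-14,52,24)
river: ρ → (24,44,-22)
river: ρ → (-22,44,24)
river: ρ → (24,52,-14)
river: ρ → (-14,60,8)
river: ρ → (8,52,-42)
river: ρ → (-42,32,18)
river: ρ → (18,40,-34)
river: ρ → (-34,28,24)
river: ρ → (24,20,-38)
river: ρ → (-38,56,6)
river: ρ → (6,52,-56)
river: ρ → (-56,60,2)
river: ρ → (2,60,-56)
river: ρ → (-56,52,6)
river: ρ → (6,56,-38)
river: ρ → (-38,20,24)
river: ρ → (24,28,-34)
river: ρ → (-34,40,18)
closes: descent 0, river 22
min |a| on river = 2

2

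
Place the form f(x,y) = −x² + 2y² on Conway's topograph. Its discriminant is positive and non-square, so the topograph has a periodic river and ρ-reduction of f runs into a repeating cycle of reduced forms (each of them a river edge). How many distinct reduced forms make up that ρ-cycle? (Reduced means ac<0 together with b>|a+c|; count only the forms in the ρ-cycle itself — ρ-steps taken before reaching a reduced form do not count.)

D = 8, ⌊√D⌋ = 2
descent: ρ → (2,0,-1)
descent: ρ → (-1,2,1)  [lands on river]
river: ρ → (1,2,-1)
ρ-cycle length = 2 (tail of 2 descent steps not counted)

2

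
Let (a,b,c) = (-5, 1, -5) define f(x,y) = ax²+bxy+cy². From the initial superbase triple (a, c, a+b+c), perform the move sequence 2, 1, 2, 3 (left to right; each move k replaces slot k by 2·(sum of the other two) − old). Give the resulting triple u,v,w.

start (-5,-5,-9) = (f(1,0),f(0,1),f(1,1))
replace slot 2: 2·((-5)+(-9)) − (-5) = -23 → (-5,-23,-9)
replace slot 1: 2·((-23)+(-9)) − (-5) = -59 → (-59,-23,-9)
replace slot 2: 2·((-59)+(-9)) − (-23) = -113 → (-59,-113,-9)
replace slot 3: 2·((-59)+(-113)) − (-9) = -335 → (-59,-113,-335)

-59,-113,-335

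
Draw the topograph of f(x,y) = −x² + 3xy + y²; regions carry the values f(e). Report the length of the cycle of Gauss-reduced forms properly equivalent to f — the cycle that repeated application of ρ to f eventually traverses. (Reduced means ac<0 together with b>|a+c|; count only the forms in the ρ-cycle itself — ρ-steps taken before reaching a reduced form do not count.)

D = 13, ⌊√D⌋ = 3
river: ρ → (1,3,-1)
river: ρ → (-1,3,1)
ρ-cycle length = 2 (tail of 0 descent steps not counted)

2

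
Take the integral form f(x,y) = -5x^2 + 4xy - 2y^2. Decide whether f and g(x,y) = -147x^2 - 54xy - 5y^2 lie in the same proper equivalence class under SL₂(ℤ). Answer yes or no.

D₁ = -24, D₂ = -24
f is negative-definite; reduce −f:
−f: flip: (5,-4,2)→(2,4,5)
−f: translate: b→0 (≡4 mod 4), so (2,4,5)→(2,0,3)
−f: reduced (well bottom): (2,0,3) with a≤c, −a<b≤a
flip sign back: reduced form of f is (-2,0,-3)
g is negative-definite; reduce −g:
−g: flip: (147,54,5)→(5,-54,147)
−g: translate: b→-4 (≡-54 mod 10), so (5,-54,147)→(5,-4,2)
−g: flip: (5,-4,2)→(2,4,5)
−g: translate: b→0 (≡4 mod 4), so (2,4,5)→(2,0,3)
−g: reduced (well bottom): (2,0,3) with a≤c, −a<b≤a
flip sign back: reduced form of g is (-2,0,-3)
reduced forms (-2, 0, -3) vs (-2, 0, -3) ⇒ equivalent

yes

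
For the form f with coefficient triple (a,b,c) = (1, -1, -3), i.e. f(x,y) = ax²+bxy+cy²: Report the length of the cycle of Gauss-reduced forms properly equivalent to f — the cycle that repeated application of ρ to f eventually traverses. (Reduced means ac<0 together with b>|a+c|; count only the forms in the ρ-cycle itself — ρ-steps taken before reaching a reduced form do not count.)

D = 13, ⌊√D⌋ = 3
descent: ρ → (-3,1,1)
descent: ρ → (1,3,-1)  [lands on river]
river: ρ → (-1,3,1)
ρ-cycle length = 2 (tail of 2 descent steps not counted)

2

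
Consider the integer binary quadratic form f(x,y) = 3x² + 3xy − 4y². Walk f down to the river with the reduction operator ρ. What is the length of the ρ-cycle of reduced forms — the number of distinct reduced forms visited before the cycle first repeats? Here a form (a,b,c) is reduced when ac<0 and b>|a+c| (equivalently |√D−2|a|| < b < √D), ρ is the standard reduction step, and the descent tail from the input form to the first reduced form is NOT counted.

D = 57, ⌊√D⌋ = 7
river: ρ → (-4,5,2)
river: ρ → (2,7,-1)
river: ρ → (-1,7,2)
river: ρ → (2,5,-4)
river: ρ → (-4,3,3)
river: ρ → (3,3,-4)
ρ-cycle length = 6 (tail of 0 descent steps not counted)

6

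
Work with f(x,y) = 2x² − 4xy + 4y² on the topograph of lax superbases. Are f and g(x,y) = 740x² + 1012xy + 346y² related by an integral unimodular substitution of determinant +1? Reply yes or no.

D₁ = -16, D₂ = -16
f: translate: b→0 (≡-4 mod 4), so (2,-4,4)→(2,0,2)
f: reduced (well bottom): (2,0,2) with a≤c, −a<b≤a
g: translate: b→-468 (≡1012 mod 1480), so (740,1012,346)→(740,-468,74)
g: flip: (740,-468,74)→(74,468,740)
g: translate: b→24 (≡468 mod 148), so (74,468,740)→(74,24,2)
g: flip: (74,24,2)→(2,-24,74)
g: translate: b→0 (≡-24 mod 4), so (2,-24,74)→(2,0,2)
g: reduced (well bottom): (2,0,2) with a≤c, −a<b≤a
reduced forms (2, 0, 2) vs (2, 0, 2) ⇒ equivalent

yes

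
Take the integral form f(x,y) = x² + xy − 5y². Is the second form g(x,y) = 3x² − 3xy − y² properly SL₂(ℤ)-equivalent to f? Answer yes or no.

D₁ = 21, D₂ = 21
river cycle of f (length 2): (1, 3, -3), (-3, 3, 1)
river cycle of g (length 2): (-1, 3, 3), (3, 3, -1)
cycles differ ⇒ inequivalent

no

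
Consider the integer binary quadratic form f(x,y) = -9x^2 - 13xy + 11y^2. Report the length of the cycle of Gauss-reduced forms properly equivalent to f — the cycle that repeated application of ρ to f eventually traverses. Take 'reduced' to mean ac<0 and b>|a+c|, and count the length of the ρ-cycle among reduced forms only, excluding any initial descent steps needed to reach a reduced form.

D = 565, ⌊√D⌋ = 23
descent: ρ → (11,13,-9)  [lands on river]
river: ρ → (-9,23,1)
river: ρ → (1,23,-9)
river: ρ → (-9,13,11)
river: ρ → (11,9,-11)
river: ρ → (-11,13,9)
river: ρ → (9,23,-1)
river: ρ → (-1,23,9)
river: ρ → (9,13,-11)
river: ρ → (-11,9,11)
ρ-cycle length = 10 (tail of 1 descent step not counted)

10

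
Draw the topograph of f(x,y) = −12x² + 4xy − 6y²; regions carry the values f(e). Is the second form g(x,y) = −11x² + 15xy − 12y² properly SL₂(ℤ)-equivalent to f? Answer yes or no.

D₁ = -272, D₂ = -303
discriminants differ ⇒ not SL₂(ℤ)-equivalent

no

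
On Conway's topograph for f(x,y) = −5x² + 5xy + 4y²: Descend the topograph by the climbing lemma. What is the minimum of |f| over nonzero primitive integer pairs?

river: ρ → (4,3,-6)
river: ρ → (-6,9,1)
river: ρ → (1,9,-6)
river: ρ → (-6,3,4)
river: ρ → (4,5,-5)
river: ρ → (-5,5,4)
closes: descent 0, river 6
min |a| on river = 1

1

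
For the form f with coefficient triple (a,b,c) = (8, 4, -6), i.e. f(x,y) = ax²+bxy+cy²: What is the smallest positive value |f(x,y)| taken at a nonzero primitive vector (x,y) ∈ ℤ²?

river: ρ → (-6,8,6)
river: ρ → (6,4,-8)
river: ρ → (-8,12,2)
river: ρ → (2,12,-8)
river: ρ → (-8,4,6)
river: ρ → (6,8,-6)
river: ρ → (-6,4,8)
river: ρ → (8,12,-2)
river: ρ → (-2,12,8)
river: ρ → (8,4,-6)
closes: descent 0, river 10
min |a| on river = 2

2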